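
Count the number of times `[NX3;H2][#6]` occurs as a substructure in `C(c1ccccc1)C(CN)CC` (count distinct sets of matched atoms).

1

[NX3;H2][#6] is the SMARTS for a primary amine: a trivalent nitrogen with two H attached to carbon.
Exactly one fragment in the molecule meets all constraints, giving 1 match.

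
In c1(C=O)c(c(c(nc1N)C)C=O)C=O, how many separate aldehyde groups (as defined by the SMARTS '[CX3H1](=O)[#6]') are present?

3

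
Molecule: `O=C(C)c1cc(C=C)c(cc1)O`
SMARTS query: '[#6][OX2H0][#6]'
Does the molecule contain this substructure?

The pattern [#6][OX2H0][#6] describes an aliphatic oxygen bridging two carbons with no H on the oxygen — an ether.
The closest candidate here is a hydroxyl group (-OH), but the oxygen has H1, not H0 bridging two carbons. No other fragment satisfies the full query, so there is no match.

No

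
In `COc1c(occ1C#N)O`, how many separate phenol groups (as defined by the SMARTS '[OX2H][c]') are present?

1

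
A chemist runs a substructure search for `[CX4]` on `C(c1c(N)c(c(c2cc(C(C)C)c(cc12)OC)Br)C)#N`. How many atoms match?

5

The query [CX4] means: C with X4: aliphatic carbon with exactly 4 total connections (bonds + H).
Check the 20 heavy atoms by environment: 10× c (aromatic, X3) → no; 5× C (X4) → match; 1× C (X2) → no; 1× N (X1) → no; 1× N (X3) → no; 1× O (X2) → no; 1× Br (X1) → no.
That gives 5 matching atoms.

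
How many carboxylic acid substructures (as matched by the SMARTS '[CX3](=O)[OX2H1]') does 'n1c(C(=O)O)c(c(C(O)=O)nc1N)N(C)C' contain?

[CX3](=O)[OX2H1] is the SMARTS for a carboxylic acid: an sp2 carbon double-bonded to O and single-bonded to an -OH oxygen.
The molecule carries 2 separate instances of a carboxylic acid group (-C(=O)OH) meeting every constraint; each maps to a distinct set of atoms, giving 2 matches.

2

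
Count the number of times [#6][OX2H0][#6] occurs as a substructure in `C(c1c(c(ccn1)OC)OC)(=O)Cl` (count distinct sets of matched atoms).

2

[#6][OX2H0][#6] is the SMARTS for an ether: an aliphatic oxygen bridging two carbons with no H on the oxygen.
The molecule carries 2 separate instances of a methoxy ether (-OCH3) meeting every constraint; each maps to a distinct set of atoms, giving 2 matches.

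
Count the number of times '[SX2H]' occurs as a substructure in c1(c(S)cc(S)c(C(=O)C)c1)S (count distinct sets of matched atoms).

3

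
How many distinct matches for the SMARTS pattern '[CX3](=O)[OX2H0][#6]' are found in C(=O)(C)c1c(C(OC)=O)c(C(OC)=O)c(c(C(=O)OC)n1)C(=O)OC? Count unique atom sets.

[CX3](=O)[OX2H0][#6] is the SMARTS for an ester: a carbonyl carbon bonded to an oxygen that is itself bonded to carbon (no H on that O).
The molecule carries 4 separate instances of a methyl-ester group (-C(=O)OCH3) meeting every constraint; each maps to a distinct set of atoms, giving 4 matches.

4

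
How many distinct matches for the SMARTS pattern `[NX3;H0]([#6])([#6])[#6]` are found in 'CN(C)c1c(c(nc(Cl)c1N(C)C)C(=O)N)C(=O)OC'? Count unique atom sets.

2

[NX3;H0]([#6])([#6])[#6] is the SMARTS for a tertiary amine: a trivalent nitrogen with no H, bonded to three carbons.
The molecule carries 2 separate instances of a dimethylamino group (-N(CH3)2) meeting every constraint; each maps to a distinct set of atoms, giving 2 matches.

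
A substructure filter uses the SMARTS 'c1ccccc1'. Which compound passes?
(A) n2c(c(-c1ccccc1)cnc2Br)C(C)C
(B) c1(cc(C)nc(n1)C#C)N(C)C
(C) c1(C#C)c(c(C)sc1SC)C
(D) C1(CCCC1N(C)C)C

A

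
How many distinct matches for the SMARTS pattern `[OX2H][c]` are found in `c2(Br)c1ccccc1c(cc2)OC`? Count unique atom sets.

[OX2H][c] is the SMARTS for a phenol: a hydroxyl oxygen attached to an aromatic carbon.
The molecule has a methoxy ether (-OCH3), but the oxygen has H0, not H1; nothing else fits, so there are 0 matches.

0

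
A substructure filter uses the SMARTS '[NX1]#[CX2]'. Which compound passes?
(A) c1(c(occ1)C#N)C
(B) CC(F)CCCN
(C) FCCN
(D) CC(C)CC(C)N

A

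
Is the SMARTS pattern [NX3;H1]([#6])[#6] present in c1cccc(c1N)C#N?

No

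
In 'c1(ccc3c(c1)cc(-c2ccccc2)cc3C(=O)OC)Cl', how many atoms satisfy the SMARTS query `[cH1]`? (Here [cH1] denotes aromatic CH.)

The query [cH1] means: aromatic carbon bearing exactly one hydrogen.
Check the 21 heavy atoms by environment: 6× c (aromatic, H0) → no; 10× c (aromatic, H1) → match; 1× C (H0) → no; 2× O (H0) → no; 1× C (H3) → no; 1× Cl (H0) → no.
That gives 10 matching atoms.

10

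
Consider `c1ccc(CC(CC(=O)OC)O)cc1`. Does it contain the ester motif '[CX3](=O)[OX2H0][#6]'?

Yes

The pattern [CX3](=O)[OX2H0][#6] describes a carbonyl carbon bonded to an oxygen that is itself bonded to carbon (no H on that O) — an ester.
The molecule carries a methyl-ester group (-C(=O)OCH3), whose atoms satisfy every constraint of the query, so the pattern matches.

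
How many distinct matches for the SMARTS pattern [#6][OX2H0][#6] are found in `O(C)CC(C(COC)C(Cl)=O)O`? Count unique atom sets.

2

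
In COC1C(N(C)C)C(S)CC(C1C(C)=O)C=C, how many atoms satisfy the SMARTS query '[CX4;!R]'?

The query [CX4;!R] means: aliphatic carbon with four total connections, not in a ring.
Check the 17 heavy atoms by environment: 6× C (X4, in 6-ring) → no; 3× C (X3, acyclic) → no; 1× O (X1, acyclic) → no; 4× C (X4, acyclic) → match; 1× O (X2, acyclic) → no; 1× N (X3, acyclic) → no; 1× S (X2, acyclic) → no.
That gives 4 matching atoms.

4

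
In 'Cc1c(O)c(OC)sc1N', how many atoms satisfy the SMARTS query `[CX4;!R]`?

2

The query [CX4;!R] means: aliphatic carbon with four total connections, not in a ring.
Check the 10 heavy atoms by environment: 1× s (aromatic, X2, in 5-ring) → no; 4× c (aromatic, X3, in 5-ring) → no; 2× O (X2, acyclic) → no; 2× C (X4, acyclic) → match; 1× N (X3, acyclic) → no.
That gives 2 matching atoms.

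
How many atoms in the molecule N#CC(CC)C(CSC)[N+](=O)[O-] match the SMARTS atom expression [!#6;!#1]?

5

Check the 12 heavy atoms by environment: 7× C → no; 1× N → match; 1× N (charge +1) → match; 1× O (charge -1) → match; 1× O → match; 1× S → match.
Summing the matching environments: 1 + 1 + 1 + 1 + 1 = 5 matching atoms.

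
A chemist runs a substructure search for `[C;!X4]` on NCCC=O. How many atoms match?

1

Check the 5 heavy atoms by environment: 2× C (X4) → no; 1× N (X3) → no; 1× C (X3) → match; 1× O (X1) → no.
That gives 1 matching atom.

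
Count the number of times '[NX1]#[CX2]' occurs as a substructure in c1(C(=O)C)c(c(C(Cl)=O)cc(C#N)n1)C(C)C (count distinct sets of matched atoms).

[NX1]#[CX2] is the SMARTS for a nitrile: a nitrogen triple-bonded to a two-connected carbon.
Exactly one fragment in the molecule meets all constraints, giving 1 match.

1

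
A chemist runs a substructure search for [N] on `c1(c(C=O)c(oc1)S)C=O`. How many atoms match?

0

The query [N] means: uppercase N matches aliphatic (non-aromatic) nitrogen only.
Check the 10 heavy atoms by environment: 1× o (aromatic) → no; 4× c (aromatic) → no; 2× C → no; 2× O → no; 1× S → no.
No environment satisfies the query, so 0 matching atoms.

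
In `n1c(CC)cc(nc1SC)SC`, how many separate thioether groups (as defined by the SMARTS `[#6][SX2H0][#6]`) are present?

[#6][SX2H0][#6] is the SMARTS for a thioether: an aliphatic sulfur bridging two carbons with no H on the sulfur.
The molecule carries 2 separate instances of a methylthio ether (-SCH3) meeting every constraint; each maps to a distinct set of atoms, giving 2 matches.

2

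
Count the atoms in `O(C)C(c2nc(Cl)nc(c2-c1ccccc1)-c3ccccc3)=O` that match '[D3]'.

7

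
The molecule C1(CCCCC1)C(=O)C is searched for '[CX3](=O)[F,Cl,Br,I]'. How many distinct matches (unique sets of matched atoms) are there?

0

[CX3](=O)[F,Cl,Br,I] is the SMARTS for an acyl halide: a carbonyl carbon bonded to a halogen.
No fragment in the molecule satisfies every constraint, giving 0 matches.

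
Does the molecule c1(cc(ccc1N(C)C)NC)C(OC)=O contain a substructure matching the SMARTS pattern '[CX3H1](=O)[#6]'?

No

The pattern [CX3H1](=O)[#6] describes an sp2 carbon with one H, double-bonded to O and single-bonded to carbon — an aldehyde.
The closest candidate here is a methyl-ester group (-C(=O)OCH3), but the carbonyl carbon has H0, not H1. No other fragment satisfies the full query, so there is no match.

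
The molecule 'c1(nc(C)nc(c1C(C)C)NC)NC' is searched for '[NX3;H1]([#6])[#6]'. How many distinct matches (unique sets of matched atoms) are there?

[NX3;H1]([#6])[#6] is the SMARTS for a secondary amine: a trivalent nitrogen with one H, bonded to two carbons.
The molecule carries 2 separate instances of an N-methylamino group (-NHCH3) meeting every constraint; each maps to a distinct set of atoms, giving 2 matches.

2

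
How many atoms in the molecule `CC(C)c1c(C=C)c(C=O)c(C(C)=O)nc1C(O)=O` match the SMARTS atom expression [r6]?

6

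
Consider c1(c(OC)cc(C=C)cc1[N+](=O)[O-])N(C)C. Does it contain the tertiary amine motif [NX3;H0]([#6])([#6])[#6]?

Yes

The pattern [NX3;H0]([#6])([#6])[#6] describes a trivalent nitrogen with no H, bonded to three carbons — a tertiary amine.
The molecule carries a dimethylamino group (-N(CH3)2), whose atoms satisfy every constraint of the query, so the pattern matches.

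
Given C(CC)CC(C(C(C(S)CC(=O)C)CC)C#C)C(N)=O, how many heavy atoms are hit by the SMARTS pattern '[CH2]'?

5

The query [CH2] means: aliphatic carbon with exactly two hydrogens.
Check the 20 heavy atoms by environment: 5× C (H2) → match; 5× C (H1) → no; 3× C (H0) → no; 2× O (H0) → no; 3× C (H3) → no; 1× N (H2) → no; 1× S (H1) → no.
That gives 5 matching atoms.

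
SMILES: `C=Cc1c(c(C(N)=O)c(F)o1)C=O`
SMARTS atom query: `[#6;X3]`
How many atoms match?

8

The query [#6;X3] means: any carbon (aromatic or not) with three total connections.
Check the 13 heavy atoms by environment: 1× o (aromatic, X2) → no; 4× c (aromatic, X3) → match; 4× C (X3) → match; 2× O (X1) → no; 1× N (X3) → no; 1× F (X1) → no.
Summing the matching environments: 4 + 4 = 8 matching atoms.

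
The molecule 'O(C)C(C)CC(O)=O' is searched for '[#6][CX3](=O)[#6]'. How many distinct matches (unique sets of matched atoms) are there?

0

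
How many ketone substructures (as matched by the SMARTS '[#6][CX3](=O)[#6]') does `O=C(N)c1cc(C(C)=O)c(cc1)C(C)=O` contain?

2

[#6][CX3](=O)[#6] is the SMARTS for a ketone: a carbonyl carbon (no H) flanked by two carbons.
The molecule carries 2 separate instances of an acetyl/ketone group (-C(=O)CH3) meeting every constraint; each maps to a distinct set of atoms, giving 2 matches.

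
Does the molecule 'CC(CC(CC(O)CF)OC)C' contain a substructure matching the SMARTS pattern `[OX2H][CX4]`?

The pattern [OX2H][CX4] describes a hydroxyl oxygen bound to an sp3 (X4) carbon — an aliphatic alcohol.
The molecule carries a hydroxyl group (-OH), whose atoms satisfy every constraint of the query, so the pattern matches.

Yes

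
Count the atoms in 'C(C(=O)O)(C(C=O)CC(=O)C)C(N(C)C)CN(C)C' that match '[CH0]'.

The query [CH0] means: aliphatic carbon with no attached hydrogen.
Check the 19 heavy atoms by environment: 2× C (H2) → no; 4× C (H1) → no; 2× C (H0) → match; 3× O (H0) → no; 1× O (H1) → no; 2× N (H0) → no; 5× C (H3) → no.
That gives 2 matching atoms.

2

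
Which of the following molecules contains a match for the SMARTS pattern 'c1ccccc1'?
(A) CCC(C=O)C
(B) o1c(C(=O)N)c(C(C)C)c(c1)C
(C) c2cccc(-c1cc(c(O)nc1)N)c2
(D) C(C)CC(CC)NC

C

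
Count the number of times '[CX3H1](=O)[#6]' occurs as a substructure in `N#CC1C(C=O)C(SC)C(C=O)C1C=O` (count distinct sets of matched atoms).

3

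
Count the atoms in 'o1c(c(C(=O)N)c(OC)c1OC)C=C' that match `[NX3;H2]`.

1

Check the 14 heavy atoms by environment: 1× o (aromatic, H0, X2) → no; 4× c (aromatic, H0, X3) → no; 1× C (H0, X3) → no; 1× O (H0, X1) → no; 1× N (H2, X3) → match; 2× O (H0, X2) → no; 2× C (H3, X4) → no; 1× C (H1, X3) → no; 1× C (H2, X3) → no.
That gives 1 matching atom.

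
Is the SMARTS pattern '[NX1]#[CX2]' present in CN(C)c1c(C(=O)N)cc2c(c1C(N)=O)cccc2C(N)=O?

No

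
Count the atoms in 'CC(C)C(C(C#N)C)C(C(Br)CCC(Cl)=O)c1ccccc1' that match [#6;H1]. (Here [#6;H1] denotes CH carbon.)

10

The query [#6;H1] means: any carbon bearing exactly one hydrogen.
Check the 22 heavy atoms by environment: 2× C (H2) → no; 5× C (H1) → match; 3× C (H3) → no; 1× c (aromatic, H0) → no; 5× c (aromatic, H1) → match; 1× Br (H0) → no; 2× C (H0) → no; 1× N (H0) → no; 1× O (H0) → no; 1× Cl (H0) → no.
Summing the matching environments: 5 + 5 = 10 matching atoms.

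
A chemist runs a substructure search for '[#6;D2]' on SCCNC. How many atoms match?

2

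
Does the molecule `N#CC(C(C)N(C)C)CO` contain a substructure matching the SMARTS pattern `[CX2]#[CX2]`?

No

The pattern [CX2]#[CX2] describes a carbon-carbon triple bond — an alkyne.
The closest candidate here is a nitrile (-C#N), but the triple bond is C#N, not C#C. No other fragment satisfies the full query, so there is no match.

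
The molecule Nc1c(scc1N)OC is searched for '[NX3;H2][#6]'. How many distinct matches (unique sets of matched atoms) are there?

[NX3;H2][#6] is the SMARTS for a primary amine: a trivalent nitrogen with two H attached to carbon.
The molecule carries 2 separate instances of a primary amino group (-NH2) meeting every constraint; each maps to a distinct set of atoms, giving 2 matches.

2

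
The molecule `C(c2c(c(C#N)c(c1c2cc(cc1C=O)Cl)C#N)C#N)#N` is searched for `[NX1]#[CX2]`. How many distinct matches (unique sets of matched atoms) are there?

4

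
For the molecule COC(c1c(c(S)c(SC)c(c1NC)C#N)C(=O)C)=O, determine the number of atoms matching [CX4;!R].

Check the 20 heavy atoms by environment: 6× c (aromatic, X3, in 6-ring) → no; 2× C (X3, acyclic) → no; 2× O (X1, acyclic) → no; 4× C (X4, acyclic) → match; 2× S (X2, acyclic) → no; 1× O (X2, acyclic) → no; 1× C (X2, acyclic) → no; 1× N (X1, acyclic) → no; 1× N (X3, acyclic) → no.
That gives 4 matching atoms.

4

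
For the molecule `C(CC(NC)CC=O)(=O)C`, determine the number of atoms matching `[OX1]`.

2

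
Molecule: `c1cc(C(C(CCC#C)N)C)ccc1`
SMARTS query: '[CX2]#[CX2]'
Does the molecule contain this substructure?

Yes

The pattern [CX2]#[CX2] describes a carbon-carbon triple bond — an alkyne.
The molecule carries an ethynyl group (-C#CH), whose atoms satisfy every constraint of the query, so the pattern matches.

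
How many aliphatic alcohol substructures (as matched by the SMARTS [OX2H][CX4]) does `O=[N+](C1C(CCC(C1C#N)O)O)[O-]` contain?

2

[OX2H][CX4] is the SMARTS for an aliphatic alcohol: a hydroxyl oxygen bound to an sp3 (X4) carbon.
The molecule carries 2 separate instances of a hydroxyl group (-OH) meeting every constraint; each maps to a distinct set of atoms, giving 2 matches.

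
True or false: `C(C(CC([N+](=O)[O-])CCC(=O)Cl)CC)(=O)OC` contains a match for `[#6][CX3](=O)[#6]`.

False

The pattern [#6][CX3](=O)[#6] describes a carbonyl carbon (no H) flanked by two carbons — a ketone.
The closest candidate here is a methyl-ester group (-C(=O)OCH3), but one neighbour of the carbonyl carbon is O, not C. No other fragment satisfies the full query, so there is no match.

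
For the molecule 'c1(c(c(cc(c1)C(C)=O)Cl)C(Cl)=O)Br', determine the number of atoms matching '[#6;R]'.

6

Check the 14 heavy atoms by environment: 6× c (aromatic, in 6-ring) → match; 1× Br (acyclic) → no; 3× C (acyclic) → no; 2× O (acyclic) → no; 2× Cl (acyclic) → no.
That gives 6 matching atoms.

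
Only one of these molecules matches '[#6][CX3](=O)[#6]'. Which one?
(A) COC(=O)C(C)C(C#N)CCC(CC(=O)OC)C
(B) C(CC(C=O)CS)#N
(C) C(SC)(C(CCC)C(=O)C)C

[#6][CX3](=O)[#6] describes a carbonyl carbon (no H) flanked by two carbons (a ketone).
(A) has a methyl-ester group (-C(=O)OCH3) but one neighbour of the carbonyl carbon is O, not C.
(B) has an aldehyde (-CHO) but the carbonyl carbon has H1, so it is not flanked by two carbons.
(C) contains an acetyl/ketone group (-C(=O)CH3), which satisfies every atom and bond constraint.
So the answer is (C).

C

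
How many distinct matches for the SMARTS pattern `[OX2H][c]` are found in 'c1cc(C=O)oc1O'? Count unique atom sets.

[OX2H][c] is the SMARTS for a phenol: a hydroxyl oxygen attached to an aromatic carbon.
Exactly one fragment in the molecule meets all constraints, giving 1 match.

1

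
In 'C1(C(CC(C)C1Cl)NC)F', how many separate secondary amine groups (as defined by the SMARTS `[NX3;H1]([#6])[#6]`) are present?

1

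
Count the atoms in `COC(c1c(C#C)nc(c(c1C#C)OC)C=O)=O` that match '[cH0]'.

5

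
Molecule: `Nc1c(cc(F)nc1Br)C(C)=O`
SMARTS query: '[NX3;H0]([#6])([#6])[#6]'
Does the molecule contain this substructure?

No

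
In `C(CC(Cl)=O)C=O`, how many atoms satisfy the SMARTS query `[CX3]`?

2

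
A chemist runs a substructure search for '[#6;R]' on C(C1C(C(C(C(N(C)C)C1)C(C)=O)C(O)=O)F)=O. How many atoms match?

Check the 18 heavy atoms by environment: 6× C (in 6-ring) → match; 6× C (acyclic) → no; 4× O (acyclic) → no; 1× N (acyclic) → no; 1× F (acyclic) → no.
That gives 6 matching atoms.

6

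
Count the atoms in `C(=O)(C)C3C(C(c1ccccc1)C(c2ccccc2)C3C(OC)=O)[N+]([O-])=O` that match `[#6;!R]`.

The query [#6;!R] means: carbon not in any ring.
Check the 27 heavy atoms by environment: 5× C (in 5-ring) → no; 1× N (charge +1, acyclic) → no; 1× O (charge -1, acyclic) → no; 4× O (acyclic) → no; 4× C (acyclic) → match; 12× c (aromatic, in 6-ring) → no.
That gives 4 matching atoms.

4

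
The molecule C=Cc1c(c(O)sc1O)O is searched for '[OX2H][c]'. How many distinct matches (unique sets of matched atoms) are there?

3

[OX2H][c] is the SMARTS for a phenol: a hydroxyl oxygen attached to an aromatic carbon.
The molecule carries 3 separate instances of a hydroxyl group (-OH) meeting every constraint; each maps to a distinct set of atoms, giving 3 matches.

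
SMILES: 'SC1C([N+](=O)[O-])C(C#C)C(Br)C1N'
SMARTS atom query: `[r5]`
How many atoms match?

5

The query [r5] means: r5 matches atoms in a five-membered ring.
Check the 13 heavy atoms by environment: 5× C (in 5-ring) → match; 1× S (acyclic) → no; 1× Br (acyclic) → no; 1× N (charge +1, acyclic) → no; 1× O (charge -1, acyclic) → no; 1× O (acyclic) → no; 1× N (acyclic) → no; 2× C (acyclic) → no.
That gives 5 matching atoms.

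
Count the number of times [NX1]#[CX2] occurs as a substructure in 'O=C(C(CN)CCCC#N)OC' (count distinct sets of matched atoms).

1

[NX1]#[CX2] is the SMARTS for a nitrile: a nitrogen triple-bonded to a two-connected carbon.
Exactly one fragment in the molecule meets all constraints, giving 1 match.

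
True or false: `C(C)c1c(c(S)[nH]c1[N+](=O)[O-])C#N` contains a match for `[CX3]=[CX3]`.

False

The pattern [CX3]=[CX3] describes a non-aromatic C=C double bond between two sp2 carbons — an alkene.
The closest candidate here is an ethyl group (-CH2CH3), but its C-C bond is a single bond between CX4 carbons, not CX3=CX3. No other fragment satisfies the full query, so there is no match.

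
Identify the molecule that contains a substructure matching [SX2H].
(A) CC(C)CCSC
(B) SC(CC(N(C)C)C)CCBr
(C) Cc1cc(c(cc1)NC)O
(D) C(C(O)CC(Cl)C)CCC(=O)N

[SX2H] describes an aliphatic sulfur with two connections, one being H (a thiol).
(A) has a methylthio ether (-SCH3) but the sulfur has H0 (bonded to two carbons), not H1.
(B) contains a thiol (-SH), which satisfies every atom and bond constraint.
(C) has a hydroxyl group (-OH) but it is an -OH, not an -SH.
(D) has a hydroxyl group (-OH) but it is an -OH, not an -SH.
So the answer is (B).

B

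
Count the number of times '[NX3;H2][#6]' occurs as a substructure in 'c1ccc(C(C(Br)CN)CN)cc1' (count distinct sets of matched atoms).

2

[NX3;H2][#6] is the SMARTS for a primary amine: a trivalent nitrogen with two H attached to carbon.
The molecule carries 2 separate instances of a primary amino group (-NH2) meeting every constraint; each maps to a distinct set of atoms, giving 2 matches.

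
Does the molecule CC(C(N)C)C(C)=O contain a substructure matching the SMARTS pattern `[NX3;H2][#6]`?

Yes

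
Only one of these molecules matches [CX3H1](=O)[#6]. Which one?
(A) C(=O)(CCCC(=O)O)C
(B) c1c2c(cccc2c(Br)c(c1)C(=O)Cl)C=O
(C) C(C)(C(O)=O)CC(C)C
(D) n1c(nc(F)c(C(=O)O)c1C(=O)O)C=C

B

[CX3H1](=O)[#6] describes an sp2 carbon with one H, double-bonded to O and single-bonded to carbon (an aldehyde).
(A) has an acetyl/ketone group (-C(=O)CH3) but the carbonyl carbon has H0 (two carbon neighbours), not H1.
(B) contains an aldehyde (-CHO), which satisfies every atom and bond constraint.
(C) has a carboxylic acid group (-C(=O)OH) but the carbonyl carbon has H0 and is bonded to O, not H1.
(D) has a carboxylic acid group (-C(=O)OH) but the carbonyl carbon has H0 and is bonded to O, not H1.
So the answer is (B).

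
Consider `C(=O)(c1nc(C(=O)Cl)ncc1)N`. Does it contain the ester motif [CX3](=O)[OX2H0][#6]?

No

The pattern [CX3](=O)[OX2H0][#6] describes a carbonyl carbon bonded to an oxygen that is itself bonded to carbon (no H on that O) — an ester.
The closest candidate here is a primary amide (-C(=O)NH2), but the carbonyl is bonded to N, not to an O-C linkage. No other fragment satisfies the full query, so there is no match.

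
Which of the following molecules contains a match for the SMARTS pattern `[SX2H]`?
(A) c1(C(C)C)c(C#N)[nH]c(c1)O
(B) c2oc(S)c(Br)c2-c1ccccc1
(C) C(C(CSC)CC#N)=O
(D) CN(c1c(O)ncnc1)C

B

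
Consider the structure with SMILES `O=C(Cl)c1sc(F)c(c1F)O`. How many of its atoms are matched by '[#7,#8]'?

2

The query [#7,#8] means: nitrogen or oxygen (comma = OR).
Check the 11 heavy atoms by environment: 1× s (aromatic) → no; 4× c (aromatic) → no; 2× F → no; 1× C → no; 2× O → match; 1× Cl → no.
That gives 2 matching atoms.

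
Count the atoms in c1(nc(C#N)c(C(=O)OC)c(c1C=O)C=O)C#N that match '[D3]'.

6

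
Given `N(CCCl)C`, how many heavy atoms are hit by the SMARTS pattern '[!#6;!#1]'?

Check the 5 heavy atoms by environment: 3× C → no; 1× Cl → match; 1× N → match.
Summing the matching environments: 1 + 1 = 2 matching atoms.

2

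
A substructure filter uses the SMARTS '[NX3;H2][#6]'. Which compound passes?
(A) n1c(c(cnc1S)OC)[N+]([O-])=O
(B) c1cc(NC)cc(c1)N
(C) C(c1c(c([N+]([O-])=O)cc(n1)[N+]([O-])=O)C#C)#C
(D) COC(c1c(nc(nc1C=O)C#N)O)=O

[NX3;H2][#6] describes a trivalent nitrogen with two H attached to carbon (a primary amine).
(A) has a nitro group (-[N+](=O)[O-]) but the nitrogen is [N+] with no H, not NX3H2.
(B) contains a primary amino group (-NH2), which satisfies every atom and bond constraint.
(C) has a nitro group (-[N+](=O)[O-]) but the nitrogen is [N+] with no H, not NX3H2.
(D) has a nitrile (-C#N) but the nitrogen is NX1 (triple-bonded), not NX3 with two H.
So the answer is (B).

B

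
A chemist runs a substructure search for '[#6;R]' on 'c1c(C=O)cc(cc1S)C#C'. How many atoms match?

6

Check the 11 heavy atoms by environment: 6× c (aromatic, in 6-ring) → match; 3× C (acyclic) → no; 1× S (acyclic) → no; 1× O (acyclic) → no.
That gives 6 matching atoms.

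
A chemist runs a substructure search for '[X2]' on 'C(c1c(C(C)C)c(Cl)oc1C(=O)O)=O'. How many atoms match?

Check the 14 heavy atoms by environment: 1× o (aromatic, X2) → match; 4× c (aromatic, X3) → no; 1× Cl (X1) → no; 3× C (X4) → no; 2× C (X3) → no; 2× O (X1) → no; 1× O (X2) → match.
Summing the matching environments: 1 + 1 = 2 matching atoms.

2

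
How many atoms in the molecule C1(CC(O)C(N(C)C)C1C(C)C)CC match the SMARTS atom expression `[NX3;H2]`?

0

The query [NX3;H2] means: aliphatic N with 3 total connections, two of them H — an -NH2 nitrogen (amine or amide).
Check the 14 heavy atoms by environment: 2× C (H2, X4) → no; 5× C (H1, X4) → no; 5× C (H3, X4) → no; 1× O (H1, X2) → no; 1× N (H0, X3) → no.
No environment satisfies the query, so 0 matching atoms.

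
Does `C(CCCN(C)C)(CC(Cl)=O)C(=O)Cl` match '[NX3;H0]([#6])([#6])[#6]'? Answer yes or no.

The pattern [NX3;H0]([#6])([#6])[#6] describes a trivalent nitrogen with no H, bonded to three carbons — a tertiary amine.
The molecule carries a dimethylamino group (-N(CH3)2), whose atoms satisfy every constraint of the query, so the pattern matches.

Yes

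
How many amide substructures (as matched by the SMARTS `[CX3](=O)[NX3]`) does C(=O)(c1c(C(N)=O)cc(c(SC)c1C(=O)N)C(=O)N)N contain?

[CX3](=O)[NX3] is the SMARTS for an amide: a carbonyl carbon bonded to a trivalent nitrogen.
The molecule carries 4 separate instances of a primary amide (-C(=O)NH2) meeting every constraint; each maps to a distinct set of atoms, giving 4 matches.

4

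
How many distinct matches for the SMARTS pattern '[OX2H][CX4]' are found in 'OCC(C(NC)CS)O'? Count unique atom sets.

[OX2H][CX4] is the SMARTS for an aliphatic alcohol: a hydroxyl oxygen bound to an sp3 (X4) carbon.
The molecule carries 2 separate instances of a hydroxyl group (-OH) meeting every constraint; each maps to a distinct set of atoms, giving 2 matches.

2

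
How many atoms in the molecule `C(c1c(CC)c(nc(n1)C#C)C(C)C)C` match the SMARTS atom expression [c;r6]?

4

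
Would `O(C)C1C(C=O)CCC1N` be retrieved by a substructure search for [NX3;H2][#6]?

Yes

The pattern [NX3;H2][#6] describes a trivalent nitrogen with two H attached to carbon — a primary amine.
The molecule carries a primary amino group (-NH2), whose atoms satisfy every constraint of the query, so the pattern matches.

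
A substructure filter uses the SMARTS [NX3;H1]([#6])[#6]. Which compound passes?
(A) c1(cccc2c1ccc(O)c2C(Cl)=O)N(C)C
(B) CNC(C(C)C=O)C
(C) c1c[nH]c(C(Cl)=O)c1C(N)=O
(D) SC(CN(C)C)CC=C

B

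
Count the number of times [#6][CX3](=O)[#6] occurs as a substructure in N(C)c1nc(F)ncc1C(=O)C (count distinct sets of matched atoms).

[#6][CX3](=O)[#6] is the SMARTS for a ketone: a carbonyl carbon (no H) flanked by two carbons.
Exactly one fragment in the molecule meets all constraints, giving 1 match.

1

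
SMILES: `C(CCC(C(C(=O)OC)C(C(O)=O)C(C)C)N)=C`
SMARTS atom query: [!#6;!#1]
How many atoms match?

5

The query [!#6;!#1] means: not carbon and not hydrogen — any heteroatom.
Check the 18 heavy atoms by environment: 13× C → no; 1× N → match; 4× O → match.
Summing the matching environments: 1 + 4 = 5 matching atoms.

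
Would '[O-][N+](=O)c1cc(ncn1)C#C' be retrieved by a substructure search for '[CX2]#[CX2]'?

The pattern [CX2]#[CX2] describes a carbon-carbon triple bond — an alkyne.
The molecule carries an ethynyl group (-C#CH), whose atoms satisfy every constraint of the query, so the pattern matches.

Yes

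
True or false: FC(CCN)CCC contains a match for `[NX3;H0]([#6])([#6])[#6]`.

The pattern [NX3;H0]([#6])([#6])[#6] describes a trivalent nitrogen with no H, bonded to three carbons — a tertiary amine.
The closest candidate here is a primary amino group (-NH2), but the nitrogen has H2, not H0 with three carbons. No other fragment satisfies the full query, so there is no match.

False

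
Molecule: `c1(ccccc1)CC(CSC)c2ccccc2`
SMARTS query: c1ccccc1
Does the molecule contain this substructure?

Yes

The pattern c1ccccc1 describes six aromatic carbons in a ring — a benzene ring.
The molecule carries a phenyl ring, whose atoms satisfy every constraint of the query, so the pattern matches.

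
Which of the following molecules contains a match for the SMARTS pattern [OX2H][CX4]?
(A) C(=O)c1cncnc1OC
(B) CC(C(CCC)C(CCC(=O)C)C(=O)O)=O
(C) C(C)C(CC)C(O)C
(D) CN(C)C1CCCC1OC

[OX2H][CX4] describes a hydroxyl oxygen bound to an sp3 (X4) carbon (an aliphatic alcohol).
(A) has a methoxy ether (-OCH3) but the oxygen has H0 (ether), not H1.
(B) has a carboxylic acid group (-C(=O)OH) but the -OH is on a CX3 carbonyl carbon, not a CX4 carbon.
(C) contains a hydroxyl group (-OH), which satisfies every atom and bond constraint.
(D) has a methoxy ether (-OCH3) but the oxygen has H0 (ether), not H1.
So the answer is (C).

C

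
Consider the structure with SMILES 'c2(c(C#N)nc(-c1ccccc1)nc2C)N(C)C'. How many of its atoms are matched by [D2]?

8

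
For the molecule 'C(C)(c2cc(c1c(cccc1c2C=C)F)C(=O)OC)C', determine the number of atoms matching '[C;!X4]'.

Check the 20 heavy atoms by environment: 10× c (aromatic, X3) → no; 4× C (X4) → no; 1× F (X1) → no; 3× C (X3) → match; 1× O (X1) → no; 1× O (X2) → no.
That gives 3 matching atoms.

3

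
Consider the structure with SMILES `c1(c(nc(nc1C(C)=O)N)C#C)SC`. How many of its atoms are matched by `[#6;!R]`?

5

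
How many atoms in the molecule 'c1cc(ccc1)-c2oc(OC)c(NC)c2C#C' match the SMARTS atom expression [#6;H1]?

6

The query [#6;H1] means: any carbon bearing exactly one hydrogen.
Check the 17 heavy atoms by environment: 1× o (aromatic, H0) → no; 5× c (aromatic, H0) → no; 5× c (aromatic, H1) → match; 1× O (H0) → no; 2× C (H3) → no; 1× C (H0) → no; 1× C (H1) → match; 1× N (H1) → no.
Summing the matching environments: 5 + 1 = 6 matching atoms.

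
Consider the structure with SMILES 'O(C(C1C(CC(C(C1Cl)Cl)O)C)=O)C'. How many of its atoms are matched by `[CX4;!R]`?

Check the 14 heavy atoms by environment: 6× C (X4, in 6-ring) → no; 1× C (X3, acyclic) → no; 1× O (X1, acyclic) → no; 2× O (X2, acyclic) → no; 2× C (X4, acyclic) → match; 2× Cl (X1, acyclic) → no.
That gives 2 matching atoms.

2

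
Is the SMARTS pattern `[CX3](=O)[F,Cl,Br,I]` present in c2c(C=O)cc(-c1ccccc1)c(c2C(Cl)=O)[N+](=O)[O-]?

The pattern [CX3](=O)[F,Cl,Br,I] describes a carbonyl carbon bonded to a halogen — an acyl halide.
The molecule carries an acyl chloride (-C(=O)Cl), whose atoms satisfy every constraint of the query, so the pattern matches.

Yes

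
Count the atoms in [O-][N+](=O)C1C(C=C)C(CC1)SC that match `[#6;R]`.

The query [#6;R] means: carbon that is part of a ring.
Check the 12 heavy atoms by environment: 5× C (in 5-ring) → match; 1× N (charge +1, acyclic) → no; 1× O (charge -1, acyclic) → no; 1× O (acyclic) → no; 3× C (acyclic) → no; 1× S (acyclic) → no.
That gives 5 matching atoms.

5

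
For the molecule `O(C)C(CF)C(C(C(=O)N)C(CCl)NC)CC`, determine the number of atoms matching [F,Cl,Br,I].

2

Check the 17 heavy atoms by environment: 11× C → no; 2× N → no; 1× F → match; 1× Cl → match; 2× O → no.
Summing the matching environments: 1 + 1 = 2 matching atoms.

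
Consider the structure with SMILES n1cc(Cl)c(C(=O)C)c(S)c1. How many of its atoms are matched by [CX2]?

0

The query [CX2] means: C with X2: aliphatic carbon with exactly 2 total connections.
Check the 11 heavy atoms by environment: 1× n (aromatic, X2) → no; 5× c (aromatic, X3) → no; 1× C (X3) → no; 1× O (X1) → no; 1× C (X4) → no; 1× Cl (X1) → no; 1× S (X2) → no.
No environment satisfies the query, so 0 matching atoms.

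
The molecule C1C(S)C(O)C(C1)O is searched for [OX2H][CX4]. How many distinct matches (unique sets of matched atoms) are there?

[OX2H][CX4] is the SMARTS for an aliphatic alcohol: a hydroxyl oxygen bound to an sp3 (X4) carbon.
The molecule carries 2 separate instances of a hydroxyl group (-OH) meeting every constraint; each maps to a distinct set of atoms, giving 2 matches.

2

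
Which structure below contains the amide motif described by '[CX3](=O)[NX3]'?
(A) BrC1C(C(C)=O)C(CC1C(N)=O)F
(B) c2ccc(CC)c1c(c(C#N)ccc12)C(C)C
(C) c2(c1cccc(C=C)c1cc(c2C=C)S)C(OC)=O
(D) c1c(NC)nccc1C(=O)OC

A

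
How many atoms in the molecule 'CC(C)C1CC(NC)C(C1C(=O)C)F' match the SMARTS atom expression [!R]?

9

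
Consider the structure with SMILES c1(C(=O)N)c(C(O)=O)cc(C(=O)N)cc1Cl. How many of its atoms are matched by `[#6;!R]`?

The query [#6;!R] means: carbon not in any ring.
Check the 16 heavy atoms by environment: 6× c (aromatic, in 6-ring) → no; 3× C (acyclic) → match; 4× O (acyclic) → no; 2× N (acyclic) → no; 1× Cl (acyclic) → no.
That gives 3 matching atoms.

3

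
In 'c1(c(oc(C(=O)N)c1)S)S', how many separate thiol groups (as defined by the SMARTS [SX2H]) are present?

2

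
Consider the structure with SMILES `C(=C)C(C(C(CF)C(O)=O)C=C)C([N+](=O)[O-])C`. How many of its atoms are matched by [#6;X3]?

5

The query [#6;X3] means: any carbon (aromatic or not) with three total connections.
Check the 17 heavy atoms by environment: 6× C (X4) → no; 1× F (X1) → no; 5× C (X3) → match; 2× O (X1) → no; 1× O (X2) → no; 1× N (charge +1, X3) → no; 1× O (charge -1, X1) → no.
That gives 5 matching atoms.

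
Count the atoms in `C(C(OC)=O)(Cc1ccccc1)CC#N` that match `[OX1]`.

1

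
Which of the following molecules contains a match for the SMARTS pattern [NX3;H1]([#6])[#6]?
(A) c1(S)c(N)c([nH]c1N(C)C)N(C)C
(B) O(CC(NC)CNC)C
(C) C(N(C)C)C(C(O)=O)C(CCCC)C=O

B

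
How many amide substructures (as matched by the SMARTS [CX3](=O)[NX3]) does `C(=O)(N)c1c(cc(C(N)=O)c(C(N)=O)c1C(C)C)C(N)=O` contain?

[CX3](=O)[NX3] is the SMARTS for an amide: a carbonyl carbon bonded to a trivalent nitrogen.
The molecule carries 4 separate instances of a primary amide (-C(=O)NH2) meeting every constraint; each maps to a distinct set of atoms, giving 4 matches.

4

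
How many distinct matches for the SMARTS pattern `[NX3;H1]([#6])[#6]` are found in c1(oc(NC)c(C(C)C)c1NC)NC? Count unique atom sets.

3

[NX3;H1]([#6])[#6] is the SMARTS for a secondary amine: a trivalent nitrogen with one H, bonded to two carbons.
The molecule carries 3 separate instances of an N-methylamino group (-NHCH3) meeting every constraint; each maps to a distinct set of atoms, giving 3 matches.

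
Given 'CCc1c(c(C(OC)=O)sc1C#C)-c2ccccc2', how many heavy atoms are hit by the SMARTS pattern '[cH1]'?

The query [cH1] means: aromatic carbon bearing exactly one hydrogen.
Check the 19 heavy atoms by environment: 1× s (aromatic, H0) → no; 5× c (aromatic, H0) → no; 1× C (H2) → no; 2× C (H3) → no; 5× c (aromatic, H1) → match; 2× C (H0) → no; 1× C (H1) → no; 2× O (H0) → no.
That gives 5 matching atoms.

5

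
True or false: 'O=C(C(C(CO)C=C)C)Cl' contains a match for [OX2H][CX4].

The pattern [OX2H][CX4] describes a hydroxyl oxygen bound to an sp3 (X4) carbon — an aliphatic alcohol.
The molecule carries a hydroxyl group (-OH), whose atoms satisfy every constraint of the query, so the pattern matches.

True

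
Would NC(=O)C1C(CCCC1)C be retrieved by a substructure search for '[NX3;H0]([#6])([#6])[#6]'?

No

The pattern [NX3;H0]([#6])([#6])[#6] describes a trivalent nitrogen with no H, bonded to three carbons — a tertiary amine.
The closest candidate here is a primary amide (-C(=O)NH2), but the amide nitrogen has H2 and only one carbon neighbour. No other fragment satisfies the full query, so there is no match.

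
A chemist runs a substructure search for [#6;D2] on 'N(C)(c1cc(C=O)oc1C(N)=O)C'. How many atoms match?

2

The query [#6;D2] means: any carbon bonded to exactly two heavy atoms.
Check the 13 heavy atoms by environment: 1× o (aromatic, D2) → no; 3× c (aromatic, D3) → no; 1× c (aromatic, D2) → match; 1× C (D2) → match; 2× O (D1) → no; 1× C (D3) → no; 1× N (D1) → no; 1× N (D3) → no; 2× C (D1) → no.
Summing the matching environments: 1 + 1 = 2 matching atoms.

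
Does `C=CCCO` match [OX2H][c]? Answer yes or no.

The pattern [OX2H][c] describes a hydroxyl oxygen attached to an aromatic carbon — a phenol.
The closest candidate here is a hydroxyl group (-OH), but the -OH is on an aliphatic carbon, not an aromatic c. No other fragment satisfies the full query, so there is no match.

No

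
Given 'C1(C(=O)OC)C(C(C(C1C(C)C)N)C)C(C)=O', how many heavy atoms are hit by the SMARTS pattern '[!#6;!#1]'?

4

The query [!#6;!#1] means: not carbon and not hydrogen — any heteroatom.
Check the 17 heavy atoms by environment: 13× C → no; 3× O → match; 1× N → match.
Summing the matching environments: 3 + 1 = 4 matching atoms.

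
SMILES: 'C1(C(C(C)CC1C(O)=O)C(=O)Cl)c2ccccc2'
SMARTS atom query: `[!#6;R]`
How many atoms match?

The query [!#6;R] means: non-carbon atom that is part of a ring.
Check the 18 heavy atoms by environment: 5× C (in 5-ring) → no; 3× C (acyclic) → no; 3× O (acyclic) → no; 1× Cl (acyclic) → no; 6× c (aromatic, in 6-ring) → no.
No environment satisfies the query, so 0 matching atoms.

0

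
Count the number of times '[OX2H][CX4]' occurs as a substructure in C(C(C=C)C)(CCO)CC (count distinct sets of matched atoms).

[OX2H][CX4] is the SMARTS for an aliphatic alcohol: a hydroxyl oxygen bound to an sp3 (X4) carbon.
Exactly one fragment in the molecule meets all constraints, giving 1 match.

1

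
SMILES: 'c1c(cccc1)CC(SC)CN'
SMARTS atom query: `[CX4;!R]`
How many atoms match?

The query [CX4;!R] means: aliphatic carbon with four total connections, not in a ring.
Check the 12 heavy atoms by environment: 4× C (X4, acyclic) → match; 6× c (aromatic, X3, in 6-ring) → no; 1× S (X2, acyclic) → no; 1× N (X3, acyclic) → no.
That gives 4 matching atoms.

4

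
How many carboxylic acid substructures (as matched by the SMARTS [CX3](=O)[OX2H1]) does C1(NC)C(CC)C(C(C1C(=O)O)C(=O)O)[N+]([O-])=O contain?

2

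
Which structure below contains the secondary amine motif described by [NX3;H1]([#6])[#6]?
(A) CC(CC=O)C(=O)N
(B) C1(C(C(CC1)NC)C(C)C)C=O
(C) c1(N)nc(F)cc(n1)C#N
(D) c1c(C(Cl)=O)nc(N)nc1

B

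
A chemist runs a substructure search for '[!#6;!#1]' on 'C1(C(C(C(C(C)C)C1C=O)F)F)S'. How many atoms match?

4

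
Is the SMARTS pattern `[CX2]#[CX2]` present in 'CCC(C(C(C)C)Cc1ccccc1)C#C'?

Yes

The pattern [CX2]#[CX2] describes a carbon-carbon triple bond — an alkyne.
The molecule carries an ethynyl group (-C#CH), whose atoms satisfy every constraint of the query, so the pattern matches.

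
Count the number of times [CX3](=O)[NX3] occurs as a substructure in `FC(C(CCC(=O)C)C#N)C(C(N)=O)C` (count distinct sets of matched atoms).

[CX3](=O)[NX3] is the SMARTS for an amide: a carbonyl carbon bonded to a trivalent nitrogen.
Exactly one fragment in the molecule meets all constraints, giving 1 match.

1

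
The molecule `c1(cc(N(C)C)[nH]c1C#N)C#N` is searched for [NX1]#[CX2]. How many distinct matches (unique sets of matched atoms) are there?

2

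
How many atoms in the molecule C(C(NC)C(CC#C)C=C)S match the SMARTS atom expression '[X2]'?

Check the 11 heavy atoms by environment: 5× C (X4) → no; 2× C (X3) → no; 1× N (X3) → no; 1× S (X2) → match; 2× C (X2) → match.
Summing the matching environments: 1 + 2 = 3 matching atoms.

3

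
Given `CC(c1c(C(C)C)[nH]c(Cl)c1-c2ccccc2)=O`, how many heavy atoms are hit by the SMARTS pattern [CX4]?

4

The query [CX4] means: C with X4: aliphatic carbon with exactly 4 total connections (bonds + H).
Check the 18 heavy atoms by environment: 1× n (aromatic, X3) → no; 10× c (aromatic, X3) → no; 1× Cl (X1) → no; 1× C (X3) → no; 1× O (X1) → no; 4× C (X4) → match.
That gives 4 matching atoms.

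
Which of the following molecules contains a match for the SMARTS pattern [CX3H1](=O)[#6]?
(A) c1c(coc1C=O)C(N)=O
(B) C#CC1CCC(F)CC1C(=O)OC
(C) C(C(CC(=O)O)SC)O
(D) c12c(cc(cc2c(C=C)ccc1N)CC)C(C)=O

A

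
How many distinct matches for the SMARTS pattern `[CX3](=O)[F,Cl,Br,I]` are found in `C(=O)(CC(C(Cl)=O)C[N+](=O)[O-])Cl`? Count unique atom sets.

2

[CX3](=O)[F,Cl,Br,I] is the SMARTS for an acyl halide: a carbonyl carbon bonded to a halogen.
The molecule carries 2 separate instances of an acyl chloride (-C(=O)Cl) meeting every constraint; each maps to a distinct set of atoms, giving 2 matches.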